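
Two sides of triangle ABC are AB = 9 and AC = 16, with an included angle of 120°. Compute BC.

By the law of cosines: BC^2 = AB^2 + AC^2 - 2*AB*AC*cos(A)
BC^2 = 9^2 + 16^2 - 2*9*16*cos(120°)
BC^2 = 81 + 256 - 288*(-1/2)
BC^2 = 481
BC = sqrt(481)

sqrt(481)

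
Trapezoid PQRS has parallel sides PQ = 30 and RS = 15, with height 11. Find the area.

Area of a trapezoid = (base1 + base2) * height / 2
Area = (30 + 15) * 11 / 2
Area = 45 * 11 / 2
Area = 495 / 2
Area = 495/2

495/2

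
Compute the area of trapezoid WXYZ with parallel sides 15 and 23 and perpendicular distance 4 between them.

Area = (15 + 23) * 4 / 2 = 152 / 2 = 76

76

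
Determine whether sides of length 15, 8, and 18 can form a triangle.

Sort the sides: 8, 15, 18.
It suffices to check that the sum of the two smallest exceeds the largest:
8 + 15 = 23 > 18. ✓
Yes, a valid triangle can be formed.

Yes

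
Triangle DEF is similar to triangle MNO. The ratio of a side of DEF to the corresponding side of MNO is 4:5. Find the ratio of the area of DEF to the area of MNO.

Area ratio = (side ratio)^2 = (4/5)^2 = 16:25.

16:25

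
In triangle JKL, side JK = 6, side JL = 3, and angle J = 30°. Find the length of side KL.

When two sides and the included angle are known, the law of cosines gives the third side.
c^2 = a^2 + b^2 - 2ab cos(C) generalizes the Pythagorean theorem to non-right triangles.
Here: KL^2 = 36 + 9 - 36*(sqrt(3)/2) = 45 - 18*sqrt(3)
KL = 3*sqrt(5 - 2*sqrt(3))

3*sqrt(5 - 2*sqrt(3))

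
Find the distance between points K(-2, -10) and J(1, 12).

The horizontal distance is |1 - -2| = 3 and the vertical distance is |12 - -10| = 22.
By the Pythagorean theorem, d = sqrt(3^2 + 22^2) = sqrt(493).

sqrt(493)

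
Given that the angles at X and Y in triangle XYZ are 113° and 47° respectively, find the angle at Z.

Let angle Z = x. Then 113 + 47 + x = 180.
x = 180 - 160 = 20 degrees.

20 degrees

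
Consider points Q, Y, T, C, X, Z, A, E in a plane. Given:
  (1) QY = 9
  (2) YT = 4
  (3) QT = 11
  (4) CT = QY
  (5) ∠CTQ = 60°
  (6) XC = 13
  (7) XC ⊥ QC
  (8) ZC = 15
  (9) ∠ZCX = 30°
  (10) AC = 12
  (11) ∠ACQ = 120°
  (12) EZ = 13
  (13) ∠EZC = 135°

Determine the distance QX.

From the given relations: CT = QY = 9.
Step 1: By the law of cosines on triangle CTQ: CQ² = 9² + 11² − 2·9·11·cos(60°) = 103, so CQ = √103.
Step 2: By the law of cosines on triangle QCX: QX² = √103² + 13² − 2·√103·13·cos(90°) = 272, so QX = 4·√17.

Therefore, the length of QX = 4·√17.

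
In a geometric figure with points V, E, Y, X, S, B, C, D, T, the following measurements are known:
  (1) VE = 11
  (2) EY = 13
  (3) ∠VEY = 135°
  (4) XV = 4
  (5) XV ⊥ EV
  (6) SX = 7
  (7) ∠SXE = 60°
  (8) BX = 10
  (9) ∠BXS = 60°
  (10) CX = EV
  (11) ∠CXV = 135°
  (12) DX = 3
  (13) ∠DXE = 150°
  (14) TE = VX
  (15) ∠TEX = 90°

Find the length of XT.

From the given relations: TE = VX = 4.
Step 1: By the law of cosines on triangle EVX: EX² = 11² + 4² − 2·11·4·cos(90°) = 137, so EX = √137.
Step 2: By the law of cosines on triangle XET: XT² = √137² + 4² − 2·√137·4·cos(90°) = 153, so XT = 3·√17.

Therefore, the length of XT = 3·√17.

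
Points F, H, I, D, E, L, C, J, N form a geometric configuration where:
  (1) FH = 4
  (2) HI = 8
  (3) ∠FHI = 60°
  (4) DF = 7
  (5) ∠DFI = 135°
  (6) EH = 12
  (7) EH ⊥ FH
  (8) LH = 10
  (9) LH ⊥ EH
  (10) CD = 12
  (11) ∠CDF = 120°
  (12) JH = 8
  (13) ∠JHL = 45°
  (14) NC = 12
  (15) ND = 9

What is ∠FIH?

Step 1: By the law of cosines on triangle IHF: IF² = 8² + 4² − 2·8·4·cos(60°) = 48, so IF = 4·√3.
Step 2: By the inverse law of cosines on triangle FIH: cos(∠FIH) = ((4·√3)² + 8² − 4²) / (2·4·√3·8) = 96/110.85 = 0.866, so ∠FIH = 30°.

Therefore, the measure of angle ∠FIH = 30°.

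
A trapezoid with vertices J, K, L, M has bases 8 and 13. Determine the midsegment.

The midsegment of a trapezoid = (base1 + base2) / 2
midsegment = (8 + 13) / 2
midsegment = 21 / 2
midsegment = 21/2

21/2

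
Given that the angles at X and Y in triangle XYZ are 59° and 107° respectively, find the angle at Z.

The interior angles sum to 180°: angle Z = 180 - 59 - 107 = 14°.
The triangle is obtuse (angles 59°, 107°, 14°).

14 degrees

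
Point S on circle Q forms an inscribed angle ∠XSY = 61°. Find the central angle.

The inscribed angle theorem states that a central angle is always twice any inscribed angle that subtends the same arc.
Since the inscribed angle is 61°, the central angle = 2 × 61° = 122°.

122°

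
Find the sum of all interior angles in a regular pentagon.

The sum of interior angles of an n-sided polygon is (n - 2) * 180.
For n = 5: (5 - 2) * 180 = 3 * 180 = 540 degrees.

540 degrees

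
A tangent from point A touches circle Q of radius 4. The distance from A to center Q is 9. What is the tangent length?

Let T be the point of tangency. Then QT ⊥ AT (radius ⊥ tangent).
In right triangle QTA: QA² = QT² + AT²
9² = 4² + AT²
AT² = 65, AT = sqrt(65)

sqrt(65)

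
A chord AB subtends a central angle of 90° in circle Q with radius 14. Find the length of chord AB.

Chord = 2(14) sin(45°) = 14*sqrt(2)

14*sqrt(2)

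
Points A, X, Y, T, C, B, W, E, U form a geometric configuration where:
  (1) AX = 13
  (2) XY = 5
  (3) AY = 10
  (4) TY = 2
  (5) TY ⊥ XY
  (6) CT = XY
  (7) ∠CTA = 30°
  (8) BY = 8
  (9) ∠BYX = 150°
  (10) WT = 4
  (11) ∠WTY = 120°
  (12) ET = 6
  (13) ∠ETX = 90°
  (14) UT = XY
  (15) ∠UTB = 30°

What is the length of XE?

Step 1: By the law of cosines on triangle XYT: XT² = 5² + 2² − 2·5·2·cos(90°) = 29, so XT = √29.
Step 2: By the law of cosines on triangle XTE: XE² = √29² + 6² − 2·√29·6·cos(90°) = 65, so XE = √65.

Therefore, the length of XE = √65.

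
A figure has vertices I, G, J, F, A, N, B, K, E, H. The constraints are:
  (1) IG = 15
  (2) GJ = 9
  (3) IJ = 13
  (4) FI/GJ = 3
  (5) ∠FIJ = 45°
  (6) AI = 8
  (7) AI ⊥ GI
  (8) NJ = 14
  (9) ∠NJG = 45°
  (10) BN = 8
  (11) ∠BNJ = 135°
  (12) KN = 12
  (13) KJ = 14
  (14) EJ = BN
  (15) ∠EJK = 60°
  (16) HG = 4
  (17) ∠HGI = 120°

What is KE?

From the given relations: EJ = BN = 8.
Step 1: By the law of cosines on triangle KJE: KE² = 14² + 8² − 2·14·8·cos(60°) = 148, so KE = 2·√37.

Therefore, the length of KE = 2·√37.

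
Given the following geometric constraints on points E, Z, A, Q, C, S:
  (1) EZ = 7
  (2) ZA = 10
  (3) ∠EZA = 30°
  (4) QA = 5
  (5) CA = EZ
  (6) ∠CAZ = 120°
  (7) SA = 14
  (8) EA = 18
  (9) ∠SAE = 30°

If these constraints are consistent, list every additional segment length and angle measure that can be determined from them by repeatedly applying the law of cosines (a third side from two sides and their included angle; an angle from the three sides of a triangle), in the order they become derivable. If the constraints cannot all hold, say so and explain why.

These constraints are not satisfiable: by the triangle inequality in triangle ZEA, (1) EZ = 7 and (2) ZA = 10 force EA ≤ 7 + 10 = 17, but (8) says EA = 18. No planar figure meets all of them, so nothing further can be derived.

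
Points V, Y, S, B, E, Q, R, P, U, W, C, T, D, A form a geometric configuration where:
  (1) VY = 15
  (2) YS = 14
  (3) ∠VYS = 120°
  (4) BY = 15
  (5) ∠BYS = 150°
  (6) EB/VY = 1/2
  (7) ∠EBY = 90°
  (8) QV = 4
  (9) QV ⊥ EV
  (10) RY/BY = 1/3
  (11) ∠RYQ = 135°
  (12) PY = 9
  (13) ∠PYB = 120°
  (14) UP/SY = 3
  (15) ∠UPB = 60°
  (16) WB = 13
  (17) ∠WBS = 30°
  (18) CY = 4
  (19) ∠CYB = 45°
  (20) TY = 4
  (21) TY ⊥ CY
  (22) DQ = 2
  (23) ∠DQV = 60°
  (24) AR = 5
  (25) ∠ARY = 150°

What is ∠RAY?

From the given relations: RY = 1/3·BY = 1/3·15 = 5.
Step 1: By the law of cosines on triangle ARY: AY² = 5² + 5² − 2·5·5·cos(150°) = 93.3, so AY ≈ 9.66.
Step 2: By the inverse law of cosines on triangle RAY: cos(∠RAY) = (5² + 9.66² − 5²) / (2·5·9.66) = 93.3/96.59 = 0.9659, so ∠RAY = 15°.

Therefore, the measure of angle ∠RAY = 15°.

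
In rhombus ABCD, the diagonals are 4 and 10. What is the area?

The diagonals of a rhombus divide it into four right triangles.
Each triangle has legs 4/ 2 = 2 and 10/2 = 5, so each has area (1/2)*2*5 = 5.
Four such triangles give total area = (d1 * d2) / 2 = 20.

20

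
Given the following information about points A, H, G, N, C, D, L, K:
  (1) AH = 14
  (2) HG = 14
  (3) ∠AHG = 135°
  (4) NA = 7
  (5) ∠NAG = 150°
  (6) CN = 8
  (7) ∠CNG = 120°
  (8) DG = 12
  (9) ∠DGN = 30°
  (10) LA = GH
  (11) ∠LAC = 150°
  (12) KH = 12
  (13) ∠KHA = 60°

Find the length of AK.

Step 1: By the law of cosines on triangle AHK: AK² = 14² + 12² − 2·14·12·cos(60°) = 172, so AK = 2·√43.

Therefore, the length of AK = 2·√43.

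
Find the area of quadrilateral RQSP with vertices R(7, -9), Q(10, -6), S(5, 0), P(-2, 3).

Using the Shoelace formula for a quadrilateral (vertices in order):
Area = (1/2)|sum of (x_i * y_(i+1) - x_(i+1) * y_i)|
Terms: (7*-6 - 10*-9) = 48, (10*0 - 5*-6) = 30, (5*3 - -2*0) = 15, (-2*-9 - 7*3) = -3
Sum = 90
Area = (1/2)(90) = 45

45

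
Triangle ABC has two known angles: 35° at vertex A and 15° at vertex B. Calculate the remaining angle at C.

By the triangle angle sum property, the three interior angles of any triangle add up to 180°.
We know angle A = 35° and angle B = 15°, so their sum is 50°.
Therefore angle C = 180° - 50° = 130°.

130 degrees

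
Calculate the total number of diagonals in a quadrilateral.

The number of diagonals in an n-gon is n(n - 3)/2.
For n = 4: 4(4 - 3)/2 = 4 × 1 / 2 = 2.

2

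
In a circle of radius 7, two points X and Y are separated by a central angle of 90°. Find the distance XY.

Drop a perpendicular from the center to the chord, bisecting both the chord and the central angle.
Each half-chord = r sin(θ/2) = 7 sin(45°).
The full chord = 2 × 7 × sin(45°) = 7*sqrt(2).

7*sqrt(2)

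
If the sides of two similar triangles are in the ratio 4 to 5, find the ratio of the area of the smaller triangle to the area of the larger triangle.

The ratio of areas of similar triangles equals the square of the side ratio.
Side ratio = 4:5
Area ratio = (4/5)^2 = 16/25 = 16:25

16:25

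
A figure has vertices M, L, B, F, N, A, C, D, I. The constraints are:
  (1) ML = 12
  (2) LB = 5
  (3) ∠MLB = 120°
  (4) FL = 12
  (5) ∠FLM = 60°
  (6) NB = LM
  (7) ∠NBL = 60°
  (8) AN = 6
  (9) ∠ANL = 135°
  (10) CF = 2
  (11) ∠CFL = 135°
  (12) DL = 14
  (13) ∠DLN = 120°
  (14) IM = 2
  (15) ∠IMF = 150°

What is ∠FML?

Step 1: By the law of cosines on triangle MLF: MF² = 12² + 12² − 2·12·12·cos(60°) = 144, so MF = 12.
Step 2: By the inverse law of cosines on triangle FML: cos(∠FML) = (12² + 12² − 12²) / (2·12·12) = 144/288 = 0.5, so ∠FML = 60°.

Therefore, the measure of angle ∠FML = 60°.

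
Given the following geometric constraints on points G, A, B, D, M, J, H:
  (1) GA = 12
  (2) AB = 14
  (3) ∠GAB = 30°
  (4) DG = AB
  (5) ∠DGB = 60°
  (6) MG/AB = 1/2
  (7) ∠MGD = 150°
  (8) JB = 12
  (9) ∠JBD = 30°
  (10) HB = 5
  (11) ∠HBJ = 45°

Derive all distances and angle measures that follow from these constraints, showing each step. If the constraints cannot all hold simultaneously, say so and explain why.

The constraints are consistent.

From the given relations:
  DG = AB = 14
  MG = 1/2·AB = 1/2·14 = 7

Step 1: From GA = 12, AB = 14, and ∠GAB = 30°, by the law of cosines:
  GB² = GA² + AB² - 2·GA·AB·cos(30°) = 144 + 196 - 291 = 49.02
  GB ≈ 7

Step 2: From DG = 14, GM = 7, and ∠DGM = 150°, by the law of cosines:
  DM² = DG² + GM² - 2·DG·GM·cos(150°) = 196 + 49 + 169.7 = 414.7
  DM ≈ 20.37

Step 3: From JB = 12, BH = 5, and ∠JBH = 45°, by the law of cosines:
  JH² = JB² + BH² - 2·JB·BH·cos(45°) = 144 + 25 - 84.85 = 84.15
  JH ≈ 9.17

Step 4: From BG = 7, GD = 14, and ∠BGD = 60°, by the law of cosines:
  BD² = BG² + GD² - 2·BG·GD·cos(60°) = 49.02 + 196 - 98.02 = 147
  BD ≈ 12.12

Step 5: From GA = 12, GB = 7, AB = 14, by the inverse law of cosines:
  cos(∠AGB) = (GA² + GB² - AB²) / (2·GA·GB)
  ∠AGB = 91.02°

Step 6: From BA = 14, BG = 7, AG = 12, by the inverse law of cosines:
  cos(∠ABG) = (BA² + BG² - AG²) / (2·BA·BG)
  ∠ABG = 58.98°

Step 7: From DG = 14, DM = 20.37, GM = 7, by the inverse law of cosines:
  cos(∠GDM) = (DG² + DM² - GM²) / (2·DG·DM)
  ∠GDM = 9.9°

Step 8: From MD = 20.37, MG = 7, DG = 14, by the inverse law of cosines:
  cos(∠DMG) = (MD² + MG² - DG²) / (2·MD·MG)
  ∠DMG = 20.1°

Step 9: From JB = 12, JH = 9.17, BH = 5, by the inverse law of cosines:
  cos(∠BJH) = (JB² + JH² - BH²) / (2·JB·JH)
  ∠BJH = 22.67°

Step 10: From HB = 5, HJ = 9.17, BJ = 12, by the inverse law of cosines:
  cos(∠BHJ) = (HB² + HJ² - BJ²) / (2·HB·HJ)
  ∠BHJ = 112.33°

Step 11: From DB = 12.12, BJ = 12, and ∠DBJ = 30°, by the law of cosines:
  DJ² = DB² + BJ² - 2·DB·BJ·cos(30°) = 147 + 144 - 252 = 39
  DJ ≈ 6.24

Step 12: From BD = 12.12, BG = 7, DG = 14, by the inverse law of cosines:
  cos(∠DBG) = (BD² + BG² - DG²) / (2·BD·BG)
  ∠DBG = 89.99°

Step 13: From DB = 12.12, DG = 14, BG = 7, by the inverse law of cosines:
  cos(∠BDG) = (DB² + DG² - BG²) / (2·DB·DG)
  ∠BDG = 30.01°

Step 14: From DB = 12.12, DJ = 6.24, BJ = 12, by the inverse law of cosines:
  cos(∠BDJ) = (DB² + DJ² - BJ²) / (2·DB·DJ)
  ∠BDJ = 73.9°

Step 15: From JB = 12, JD = 6.24, BD = 12.12, by the inverse law of cosines:
  cos(∠BJD) = (JB² + JD² - BD²) / (2·JB·JD)
  ∠BJD = 76.1°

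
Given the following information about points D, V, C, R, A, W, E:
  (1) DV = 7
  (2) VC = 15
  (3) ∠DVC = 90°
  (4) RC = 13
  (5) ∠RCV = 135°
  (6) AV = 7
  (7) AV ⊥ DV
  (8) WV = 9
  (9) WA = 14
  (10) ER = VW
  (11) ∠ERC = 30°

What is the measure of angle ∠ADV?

Step 1: By the law of cosines on triangle DVA: DA² = 7² + 7² − 2·7·7·cos(90°) = 98, so DA = 7·√2.
Step 2: By the inverse law of cosines on triangle ADV: cos(∠ADV) = ((7·√2)² + 7² − 7²) / (2·7·√2·7) = 98/138.59 = 0.7071, so ∠ADV = 45°.

Therefore, the measure of angle ∠ADV = 45°.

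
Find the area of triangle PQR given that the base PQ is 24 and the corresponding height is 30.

Area = (1/2)(24)(30) = 360

360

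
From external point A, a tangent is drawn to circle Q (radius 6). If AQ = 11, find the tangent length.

tangent = √(d² - r²) = √(11² - 6²) = √(121 - 36) = √85 = sqrt(85)

sqrt(85)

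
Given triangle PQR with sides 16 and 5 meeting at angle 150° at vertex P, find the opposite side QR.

Law of cosines: QR^2 = 16^2 + 5^2 - 2(16)(5)cos(150°) = 80*sqrt(3) + 281, so QR = sqrt(80*sqrt(3) + 281).

sqrt(80*sqrt(3) + 281)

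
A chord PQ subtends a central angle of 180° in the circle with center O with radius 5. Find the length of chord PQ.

Drop a perpendicular from the center to the chord, bisecting both the chord and the central angle.
Each half-chord = r sin(θ/2) = 5 sin(90°).
The full chord = 2 × 5 × sin(90°) = 10.

10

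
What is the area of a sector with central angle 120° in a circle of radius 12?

Sector area = π(12²)(1/3) = 48*pi

48*pi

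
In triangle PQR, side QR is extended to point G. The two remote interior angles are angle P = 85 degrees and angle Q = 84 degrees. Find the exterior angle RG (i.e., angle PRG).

By the exterior angle theorem, an exterior angle of a triangle equals the sum of the two remote interior angles.
Exterior angle = angle P + angle Q
Exterior angle = 85 + 84 = 169 degrees

169 degrees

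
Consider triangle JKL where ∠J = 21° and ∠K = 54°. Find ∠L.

The interior angles sum to 180°: angle L = 180 - 21 - 54 = 105°.
The triangle is obtuse (angles 21°, 54°, 105°).

105 degrees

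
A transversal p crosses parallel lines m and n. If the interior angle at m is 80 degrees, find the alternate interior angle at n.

Alternate interior angles lie on opposite sides of the transversal, between the parallel lines.
By the alternate interior angle theorem, they are equal: 80 degrees.

80 degrees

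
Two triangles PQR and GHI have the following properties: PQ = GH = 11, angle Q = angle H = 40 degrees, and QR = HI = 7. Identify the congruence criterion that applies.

The given information provides:
PQ = GH = 11, angle Q = angle H = 40 degrees, and QR = HI = 7
This matches the SAS congruence theorem.
Two pairs of corresponding sides and the included angle are equal (Side-Angle-Side).

SAS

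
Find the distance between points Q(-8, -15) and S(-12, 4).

d = sqrt((-12 - -8)^2 + (4 - -15)^2)
d = sqrt(-4^2 + 19^2)
d = sqrt(16 + 361)
d = sqrt(377)

sqrt(377)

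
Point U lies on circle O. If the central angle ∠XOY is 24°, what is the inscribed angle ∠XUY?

An inscribed angle intercepts an arc from a point on the circle, while the central angle intercepts the same arc from the center.
The inscribed angle is always half the central angle: 24° / 2 = 12°.

12°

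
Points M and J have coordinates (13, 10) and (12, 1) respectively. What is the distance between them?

The horizontal distance is |12 - 13| = 1 and the vertical distance is |1 - 10| = 9.
By the Pythagorean theorem, d = sqrt(1^2 + 9^2) = sqrt(82).

sqrt(82)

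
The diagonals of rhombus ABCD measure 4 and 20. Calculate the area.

Area of a rhombus = (d1 * d2) / 2
Area = (4 * 20) / 2
Area = 80 / 2
Area = 40

40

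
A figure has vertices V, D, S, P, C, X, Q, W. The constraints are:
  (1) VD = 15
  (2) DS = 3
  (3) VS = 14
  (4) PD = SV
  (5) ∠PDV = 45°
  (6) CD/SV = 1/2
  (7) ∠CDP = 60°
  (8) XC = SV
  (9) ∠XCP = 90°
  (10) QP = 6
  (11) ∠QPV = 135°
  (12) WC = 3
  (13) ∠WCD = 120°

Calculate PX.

From the given relations: CD = 1/2·SV = 1/2·14 = 7; PD = SV = 14; XC = SV = 14.
Step 1: By the law of cosines on triangle CDP: CP² = 7² + 14² − 2·7·14·cos(60°) = 147, so CP = 7·√3.
Step 2: By the law of cosines on triangle PCX: PX² = (7·√3)² + 14² − 2·7·√3·14·cos(90°) = 343, so PX = 7·√7.

Therefore, the length of PX = 7·√7.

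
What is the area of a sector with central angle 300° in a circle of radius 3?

Sector area = π(3²)(5/6) = 15*pi/2

15*pi/2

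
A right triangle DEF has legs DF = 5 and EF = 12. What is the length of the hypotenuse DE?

By the Pythagorean theorem: DE^2 = DF^2 + EF^2
DE^2 = 5^2 + 12^2 = 25 + 144 = 169
DE = sqrt(169) = 13

13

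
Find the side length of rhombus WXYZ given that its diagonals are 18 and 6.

Half-diagonals are 9 and 3. side = sqrt(9^2 + 3^2) = sqrt(90) = 3*sqrt(10)

3*sqrt(10)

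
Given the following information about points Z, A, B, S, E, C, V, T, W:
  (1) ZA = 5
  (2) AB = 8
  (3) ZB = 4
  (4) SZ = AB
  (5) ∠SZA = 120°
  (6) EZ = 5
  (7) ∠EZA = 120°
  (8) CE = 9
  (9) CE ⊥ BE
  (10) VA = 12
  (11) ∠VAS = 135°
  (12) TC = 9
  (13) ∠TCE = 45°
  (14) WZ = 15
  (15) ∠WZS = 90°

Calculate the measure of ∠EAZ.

Step 1: By the law of cosines on triangle AZE: AE² = 5² + 5² − 2·5·5·cos(120°) = 75, so AE = 5·√3.
Step 2: By the inverse law of cosines on triangle EAZ: cos(∠EAZ) = ((5·√3)² + 5² − 5²) / (2·5·√3·5) = 75/86.6 = 0.866, so ∠EAZ = 30°.

Therefore, the measure of angle ∠EAZ = 30°.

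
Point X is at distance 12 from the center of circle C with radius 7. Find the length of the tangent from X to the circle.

The tangent, radius, and line from the external point to the center form a right triangle.
The right angle is where the tangent meets the radius.
By the Pythagorean theorem: tangent² + 7² = 12²
tangent² = 144 - 49 = 95
tangent = sqrt(95)

sqrt(95)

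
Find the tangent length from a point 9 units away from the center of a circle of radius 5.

Let T be the point of tangency. Then OT ⊥ MT (radius ⊥ tangent).
In right triangle OTM: OM² = OT² + MT²
9² = 5² + MT²
MT² = 56, MT = 2*sqrt(14)

2*sqrt(14)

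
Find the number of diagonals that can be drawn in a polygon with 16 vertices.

Each of the 16 vertices connects to 13 non-adjacent vertices via diagonals.
Total connections = 16 × 13 = 208, but each diagonal is counted twice.
Number of diagonals = 208 / 2 = 104.

104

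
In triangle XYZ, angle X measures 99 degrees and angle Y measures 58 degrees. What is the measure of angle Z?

Let angle Z = x. Then 99 + 58 + x = 180.
x = 180 - 157 = 23 degrees.

23 degrees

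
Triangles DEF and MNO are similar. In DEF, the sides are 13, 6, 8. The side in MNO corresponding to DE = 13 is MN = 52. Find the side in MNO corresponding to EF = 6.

Similar triangles have proportional sides. Setting up the proportion:
MN / DE = NO / EF
52 / 13 = NO / 6
NO = 6 * 52 / 13 = 24.

24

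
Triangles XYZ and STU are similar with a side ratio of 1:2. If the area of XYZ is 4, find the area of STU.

For similar figures, the area ratio equals the square of the side ratio.
Side ratio (XYZ to STU) = 1:2, so area ratio = 1^2:2^2 = 1:4.
If the area of XYZ is 4, then the area of STU = 4 * (4/1) = 16.

16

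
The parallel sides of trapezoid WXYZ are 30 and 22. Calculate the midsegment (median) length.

The midsegment of a trapezoid = (base1 + base2) / 2
midsegment = (30 + 22) / 2
midsegment = 52 / 2
midsegment = 26

26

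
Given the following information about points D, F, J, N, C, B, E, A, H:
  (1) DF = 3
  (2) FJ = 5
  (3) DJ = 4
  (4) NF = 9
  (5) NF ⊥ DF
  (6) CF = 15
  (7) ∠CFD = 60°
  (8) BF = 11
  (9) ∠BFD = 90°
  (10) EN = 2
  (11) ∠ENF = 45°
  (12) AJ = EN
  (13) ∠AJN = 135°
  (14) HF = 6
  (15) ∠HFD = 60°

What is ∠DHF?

Step 1: By the law of cosines on triangle HFD: HD² = 6² + 3² − 2·6·3·cos(60°) = 27, so HD = 3·√3.
Step 2: By the inverse law of cosines on triangle DHF: cos(∠DHF) = ((3·√3)² + 6² − 3²) / (2·3·√3·6) = 54/62.35 = 0.866, so ∠DHF = 30°.

Therefore, the measure of angle ∠DHF = 30°.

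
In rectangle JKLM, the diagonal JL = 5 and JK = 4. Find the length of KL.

Using the Pythagorean theorem: d^2 = a^2 + b^2
b^2 = d^2 - a^2
b^2 = 25 - 16
b^2 = 9
b = sqrt(9) = 3

3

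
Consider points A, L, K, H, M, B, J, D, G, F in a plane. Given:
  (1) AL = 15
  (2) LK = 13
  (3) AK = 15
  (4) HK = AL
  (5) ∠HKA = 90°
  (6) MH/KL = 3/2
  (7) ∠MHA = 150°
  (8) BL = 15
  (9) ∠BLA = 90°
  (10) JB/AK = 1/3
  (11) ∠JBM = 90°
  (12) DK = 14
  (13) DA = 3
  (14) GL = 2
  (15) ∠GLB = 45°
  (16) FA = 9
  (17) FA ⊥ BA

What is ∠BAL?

Step 1: By the law of cosines on triangle ALB: AB² = 15² + 15² − 2·15·15·cos(90°) = 450, so AB = 15·√2.
Step 2: By the inverse law of cosines on triangle BAL: cos(∠BAL) = ((15·√2)² + 15² − 15²) / (2·15·√2·15) = 450/636.4 = 0.7071, so ∠BAL = 45°.

Therefore, the measure of angle ∠BAL = 45°.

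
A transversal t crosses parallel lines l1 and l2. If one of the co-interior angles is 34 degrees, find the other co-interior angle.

Co-interior (same-side interior) angles are between the parallel lines on the same side of the transversal.
Unlike corresponding or alternate interior angles, they are supplementary rather than equal.
So the angle = 180 - 34 = 146 degrees.

146 degrees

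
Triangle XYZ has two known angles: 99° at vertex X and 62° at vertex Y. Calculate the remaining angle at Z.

Let angle Z = x. Then 99 + 62 + x = 180.
x = 180 - 161 = 19 degrees.

19 degrees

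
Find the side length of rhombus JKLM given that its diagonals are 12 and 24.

Half-diagonals are 6 and 12. side = sqrt(6^2 + 12^2) = sqrt(180) = 6*sqrt(5)

6*sqrt(5)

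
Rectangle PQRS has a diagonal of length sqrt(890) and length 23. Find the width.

Using the Pythagorean theorem: d^2 = a^2 + b^2
b^2 = d^2 - a^2
b^2 = 890 - 529
b^2 = 361
b = sqrt(361) = 19

19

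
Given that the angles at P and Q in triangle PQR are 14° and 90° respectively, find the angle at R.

angle R = 180 - 14 - 90 = 76 degrees.

76 degrees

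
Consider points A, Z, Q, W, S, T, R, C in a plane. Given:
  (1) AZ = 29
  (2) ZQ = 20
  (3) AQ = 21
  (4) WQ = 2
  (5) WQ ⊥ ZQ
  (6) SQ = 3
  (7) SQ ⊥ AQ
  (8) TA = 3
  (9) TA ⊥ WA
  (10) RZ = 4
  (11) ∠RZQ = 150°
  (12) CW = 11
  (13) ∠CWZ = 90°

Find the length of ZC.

Step 1: By the law of cosines on triangle ZQW: ZW² = 20² + 2² − 2·20·2·cos(90°) = 404, so ZW = 2·√101.
Step 2: By the law of cosines on triangle ZWC: ZC² = (2·√101)² + 11² − 2·2·√101·11·cos(90°) = 525, so ZC = 5·√21.

Therefore, the length of ZC = 5·√21.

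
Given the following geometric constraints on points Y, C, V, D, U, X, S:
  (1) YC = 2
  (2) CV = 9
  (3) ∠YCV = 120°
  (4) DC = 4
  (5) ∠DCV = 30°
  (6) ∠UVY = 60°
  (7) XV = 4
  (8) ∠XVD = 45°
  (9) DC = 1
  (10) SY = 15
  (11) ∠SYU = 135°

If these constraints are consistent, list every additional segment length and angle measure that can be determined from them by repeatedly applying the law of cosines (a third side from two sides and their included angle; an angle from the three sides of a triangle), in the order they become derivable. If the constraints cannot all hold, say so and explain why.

These constraints are not satisfiable: (4) DC = 4 and (9) DC = 1 assign two different lengths to the same segment. No planar figure meets all of them, so nothing further can be derived.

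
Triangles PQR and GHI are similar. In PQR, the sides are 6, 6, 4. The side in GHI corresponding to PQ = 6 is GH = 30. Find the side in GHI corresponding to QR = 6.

Since the triangles are similar, the ratio of corresponding sides is constant.
Scale factor k = GH / PQ = 30 / 6 = 5
HI = k * QR = 5 * 6 = 30

30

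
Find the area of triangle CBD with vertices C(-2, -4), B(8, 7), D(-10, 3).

Using the Shoelace formula for a triangle:
Area = (1/2)|x0(y1 - y2) + x1(y2 - y0) + x2(y0 - y1)|
Area = (1/2)|-2(7 - 3) + 8(3 - -4) + -10(-4 - 7)|
Area = (1/2)|-8 + 56 + 110|
Area = (1/2)|158|
Area = (1/2)(158)
Area = 79

79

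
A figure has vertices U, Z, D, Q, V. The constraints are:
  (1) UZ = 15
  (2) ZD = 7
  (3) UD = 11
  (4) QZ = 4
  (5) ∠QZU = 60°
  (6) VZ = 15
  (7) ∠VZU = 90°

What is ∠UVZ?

Step 1: By the law of cosines on triangle VZU: VU² = 15² + 15² − 2·15·15·cos(90°) = 450, so VU = 15·√2.
Step 2: By the inverse law of cosines on triangle UVZ: cos(∠UVZ) = ((15·√2)² + 15² − 15²) / (2·15·√2·15) = 450/636.4 = 0.7071, so ∠UVZ = 45°.

Therefore, the measure of angle ∠UVZ = 45°.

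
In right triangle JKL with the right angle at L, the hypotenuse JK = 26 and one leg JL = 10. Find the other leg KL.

KL = sqrt(26^2 - 10^2) = sqrt(576) = 24

24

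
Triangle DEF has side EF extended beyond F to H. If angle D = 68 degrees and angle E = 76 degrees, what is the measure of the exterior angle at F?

By the exterior angle theorem, an exterior angle of a triangle equals the sum of the two remote interior angles.
Exterior angle = angle D + angle E
Exterior angle = 68 + 76 = 144 degrees

144 degrees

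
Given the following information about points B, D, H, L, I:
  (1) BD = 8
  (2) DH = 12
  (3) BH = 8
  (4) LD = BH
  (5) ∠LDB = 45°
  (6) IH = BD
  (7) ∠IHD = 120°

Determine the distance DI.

From the given relations: IH = BD = 8.
Step 1: By the law of cosines on triangle DHI: DI² = 12² + 8² − 2·12·8·cos(120°) = 304, so DI = 4·√19.

Therefore, the length of DI = 4·√19.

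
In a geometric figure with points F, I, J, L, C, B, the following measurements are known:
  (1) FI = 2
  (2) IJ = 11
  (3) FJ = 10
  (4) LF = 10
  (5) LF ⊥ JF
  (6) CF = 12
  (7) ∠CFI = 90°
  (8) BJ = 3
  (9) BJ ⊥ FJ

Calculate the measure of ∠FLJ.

Step 1: By the law of cosines on triangle LFJ: LJ² = 10² + 10² − 2·10·10·cos(90°) = 200, so LJ = 10·√2.
Step 2: By the inverse law of cosines on triangle FLJ: cos(∠FLJ) = (10² + (10·√2)² − 10²) / (2·10·10·√2) = 200/282.84 = 0.7071, so ∠FLJ = 45°.

Therefore, the measure of angle ∠FLJ = 45°.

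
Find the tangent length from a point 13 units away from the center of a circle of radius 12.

tangent = √(d² - r²) = √(13² - 12²) = √(169 - 144) = √25 = 5

5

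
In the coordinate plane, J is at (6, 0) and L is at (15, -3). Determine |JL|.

The horizontal distance is |15 - 6| = 9 and the vertical distance is |-3 - 0| = 3.
By the Pythagorean theorem, d = sqrt(9^2 + 3^2) = sqrt(90) = 3*sqrt(10).

3*sqrt(10)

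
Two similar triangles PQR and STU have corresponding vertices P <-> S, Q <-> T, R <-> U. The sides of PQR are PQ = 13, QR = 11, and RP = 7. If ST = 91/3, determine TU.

k = 91/3/13 = 7/3. TU = 7/3 * 11 = 77/3.

77/3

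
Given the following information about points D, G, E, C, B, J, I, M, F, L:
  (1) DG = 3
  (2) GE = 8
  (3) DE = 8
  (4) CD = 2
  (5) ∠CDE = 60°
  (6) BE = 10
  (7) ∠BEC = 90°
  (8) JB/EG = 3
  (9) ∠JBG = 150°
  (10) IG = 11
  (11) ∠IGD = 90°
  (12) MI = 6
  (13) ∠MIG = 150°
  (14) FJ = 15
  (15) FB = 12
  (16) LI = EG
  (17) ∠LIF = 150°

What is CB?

Step 1: By the law of cosines on triangle EDC: EC² = 8² + 2² − 2·8·2·cos(60°) = 52, so EC = 2·√13.
Step 2: By the law of cosines on triangle CEB: CB² = (2·√13)² + 10² − 2·2·√13·10·cos(90°) = 152, so CB = 2·√38.

Therefore, the length of CB = 2·√38.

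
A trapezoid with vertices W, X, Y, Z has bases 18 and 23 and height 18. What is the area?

Area = (18 + 23) * 18 / 2 = 738 / 2 = 369

369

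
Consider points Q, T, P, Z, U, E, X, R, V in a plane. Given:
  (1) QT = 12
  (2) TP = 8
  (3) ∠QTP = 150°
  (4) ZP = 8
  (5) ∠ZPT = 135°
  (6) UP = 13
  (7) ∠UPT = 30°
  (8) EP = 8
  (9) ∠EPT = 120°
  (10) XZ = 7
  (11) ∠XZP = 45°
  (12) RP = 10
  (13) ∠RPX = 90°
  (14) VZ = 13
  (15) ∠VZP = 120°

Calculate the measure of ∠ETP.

Step 1: By the law of cosines on triangle TPE: TE² = 8² + 8² − 2·8·8·cos(120°) = 192, so TE = 8·√3.
Step 2: By the inverse law of cosines on triangle ETP: cos(∠ETP) = ((8·√3)² + 8² − 8²) / (2·8·√3·8) = 192/221.7 = 0.866, so ∠ETP = 30°.

Therefore, the measure of angle ∠ETP = 30°.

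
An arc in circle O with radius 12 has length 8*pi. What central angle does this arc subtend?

Arc length L = 2πr × θ/360, so θ = 360L / (2πr).
θ = 360 × 8*pi / (2π × 12)
θ = 120°
θ = 120°

120°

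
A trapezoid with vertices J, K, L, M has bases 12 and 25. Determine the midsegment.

The midsegment (median) of a trapezoid connects the midpoints of the non-parallel sides.
Its length is the average of the two bases: (12 + 25) / 2 = 37/2.

37/2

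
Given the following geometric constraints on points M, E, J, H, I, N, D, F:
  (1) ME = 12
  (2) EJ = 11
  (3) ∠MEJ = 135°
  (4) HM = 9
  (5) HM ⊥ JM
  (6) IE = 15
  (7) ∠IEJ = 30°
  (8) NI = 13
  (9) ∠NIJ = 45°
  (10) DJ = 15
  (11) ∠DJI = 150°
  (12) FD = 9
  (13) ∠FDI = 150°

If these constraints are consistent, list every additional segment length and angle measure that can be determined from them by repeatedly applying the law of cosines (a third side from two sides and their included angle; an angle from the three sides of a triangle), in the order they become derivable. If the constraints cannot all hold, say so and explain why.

The constraints are consistent. Derivable facts, in order:
After 1 step:
- JI ≈ 7.76
- MJ ≈ 21.25
After 2 steps:
- ID ≈ 22.06
- JH ≈ 23.08
- JN ≈ 9.3
- ∠EIJ = 45.14°
- ∠EJI = 104.86°
- ∠EJM = 23.53°
- ∠EMJ = 21.47°
After 3 steps:
- IF ≈ 30.2
- ∠DIJ = 19.87°
- ∠HJM = 22.95°
- ∠IDJ = 10.13°
- ∠IJN = 98.86°
- ∠INJ = 36.14°
- ∠JHM = 67.05°
After 4 steps:
- ∠DFI = 21.43°
- ∠DIF = 8.57°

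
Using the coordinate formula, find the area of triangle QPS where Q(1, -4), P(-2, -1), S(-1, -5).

Using the Shoelace formula for a triangle:
Area = (1/2)|x0(y1 - y2) + x1(y2 - y0) + x2(y0 - y1)|
Area = (1/2)|1(-1 - -5) + -2(-5 - -4) + -1(-4 - -1)|
Area = (1/2)|4 + 2 + 3|
Area = (1/2)|9|
Area = (1/2)(9)
Area = 9/2

9/2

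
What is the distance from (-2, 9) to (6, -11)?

d = sqrt((6 - -2)^2 + (-11 - 9)^2)
d = sqrt(8^2 + -20^2)
d = sqrt(64 + 400)
d = sqrt(464) = 4*sqrt(29)

4*sqrt(29)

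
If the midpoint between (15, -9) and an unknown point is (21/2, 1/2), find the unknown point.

Using the midpoint formula: M = ((x1 + x2)/2, (y1 + y2)/2)
We know M = (21/2, 1/2) and S = (15, -9)
For x: 21/2 = (15 + x2)/2, so x2 = 2*21/2 - 15 = 6
For y: 1/2 = (-9 + y2)/2, so y2 = 2*1/2 - -9 = 10
R = (6, 10)

(6, 10)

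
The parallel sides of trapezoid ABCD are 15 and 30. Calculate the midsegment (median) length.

The midsegment (median) of a trapezoid connects the midpoints of the non-parallel sides.
Its length is the average of the two bases: (15 + 30) / 2 = 45/2.

45/2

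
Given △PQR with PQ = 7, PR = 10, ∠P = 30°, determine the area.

When two sides and the included angle are known, the area formula is (1/2)ab sin(C).
The height from one side to the opposite vertex is 10 sin(30°) = 5.
Area = (1/2) * 7 * 5 = 35/2.

35/2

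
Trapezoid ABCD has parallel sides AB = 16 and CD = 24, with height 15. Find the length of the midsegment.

midsegment = (16 + 24) / 2 = 40 / 2 = 20

20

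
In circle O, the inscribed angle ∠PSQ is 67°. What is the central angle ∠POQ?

The inscribed angle theorem states that a central angle is always twice any inscribed angle that subtends the same arc.
Since the inscribed angle is 67°, the central angle = 2 × 67° = 134°.

134°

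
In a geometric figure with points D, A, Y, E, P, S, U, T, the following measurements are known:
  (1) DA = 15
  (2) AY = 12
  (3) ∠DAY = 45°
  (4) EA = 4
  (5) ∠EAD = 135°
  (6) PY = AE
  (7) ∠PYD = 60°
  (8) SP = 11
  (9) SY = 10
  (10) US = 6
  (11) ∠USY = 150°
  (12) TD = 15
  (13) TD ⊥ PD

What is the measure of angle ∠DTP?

From the given relations: PY = AE = 4.
Step 1: By the law of cosines on triangle DAY: DY² = 15² + 12² − 2·15·12·cos(45°) = 114.44, so DY ≈ 10.7.
Step 2: By the law of cosines on triangle DYP: DP² = 10.7² + 4² − 2·10.7·4·cos(60°) = 87.65, so DP ≈ 9.36.
Step 3: By the law of cosines on triangle TDP: TP² = 15² + 9.36² − 2·15·9.36·cos(90°) = 312.65, so TP ≈ 17.68.
Step 4: By the inverse law of cosines on triangle DTP: cos(∠DTP) = (15² + 17.68² − 9.36²) / (2·15·17.68) = 450/530.46 = 0.8483, so ∠DTP = 31.97°.

Therefore, the measure of angle ∠DTP = 31.97°.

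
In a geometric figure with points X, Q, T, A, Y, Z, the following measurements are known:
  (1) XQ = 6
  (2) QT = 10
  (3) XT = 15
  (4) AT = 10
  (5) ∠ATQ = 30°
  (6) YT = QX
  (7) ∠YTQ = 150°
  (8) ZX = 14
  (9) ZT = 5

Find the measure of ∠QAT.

Step 1: By the law of cosines on triangle ATQ: AQ² = 10² + 10² − 2·10·10·cos(30°) = 26.79, so AQ ≈ 5.18.
Step 2: By the inverse law of cosines on triangle QAT: cos(∠QAT) = (5.18² + 10² − 10²) / (2·5.18·10) = 26.79/103.53 = 0.2588, so ∠QAT = 75°.

Therefore, the measure of angle ∠QAT = 75°.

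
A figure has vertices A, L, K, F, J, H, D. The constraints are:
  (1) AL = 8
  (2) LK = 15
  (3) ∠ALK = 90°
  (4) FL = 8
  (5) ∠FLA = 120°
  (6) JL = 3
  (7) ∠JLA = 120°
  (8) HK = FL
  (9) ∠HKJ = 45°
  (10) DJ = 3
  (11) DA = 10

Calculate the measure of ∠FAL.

Step 1: By the law of cosines on triangle ALF: AF² = 8² + 8² − 2·8·8·cos(120°) = 192, so AF = 8·√3.
Step 2: By the inverse law of cosines on triangle FAL: cos(∠FAL) = ((8·√3)² + 8² − 8²) / (2·8·√3·8) = 192/221.7 = 0.866, so ∠FAL = 30°.

Therefore, the measure of angle ∠FAL = 30°.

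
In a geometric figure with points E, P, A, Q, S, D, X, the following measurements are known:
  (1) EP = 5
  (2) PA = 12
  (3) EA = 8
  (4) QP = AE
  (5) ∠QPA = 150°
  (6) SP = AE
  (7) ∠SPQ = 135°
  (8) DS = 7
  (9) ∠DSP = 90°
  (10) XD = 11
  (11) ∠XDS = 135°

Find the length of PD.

From the given relations: SP = AE = 8.
Step 1: By the law of cosines on triangle PSD: PD² = 8² + 7² − 2·8·7·cos(90°) = 113, so PD = √113.

Therefore, the length of PD = √113.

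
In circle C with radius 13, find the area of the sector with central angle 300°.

Sector area = πr² × θ/360
= π × 13² × 5/6
= π × 169 × 5/6
= 845*pi/6

845*pi/6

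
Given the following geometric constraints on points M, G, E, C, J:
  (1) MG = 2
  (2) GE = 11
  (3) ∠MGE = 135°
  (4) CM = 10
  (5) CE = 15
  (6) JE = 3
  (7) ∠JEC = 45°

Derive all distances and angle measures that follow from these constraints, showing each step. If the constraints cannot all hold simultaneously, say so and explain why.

The constraints are consistent.

Step 1: From MG = 2, GE = 11, and ∠MGE = 135°, by the law of cosines:
  ME² = MG² + GE² - 2·MG·GE·cos(135°) = 4 + 121 + 31.11 = 156.1
  ME ≈ 12.49

Step 2: From CE = 15, EJ = 3, and ∠CEJ = 45°, by the law of cosines:
  CJ² = CE² + EJ² - 2·CE·EJ·cos(45°) = 225 + 9 - 63.64 = 170.4
  CJ ≈ 13.05

Step 3: From MC = 10, ME = 12.49, CE = 15, by the inverse law of cosines:
  cos(∠CME) = (MC² + ME² - CE²) / (2·MC·ME)
  ∠CME = 82.85°

Step 4: From ME = 12.49, MG = 2, EG = 11, by the inverse law of cosines:
  cos(∠EMG) = (ME² + MG² - EG²) / (2·ME·MG)
  ∠EMG = 38.5°

Step 5: From EC = 15, EM = 12.49, CM = 10, by the inverse law of cosines:
  cos(∠CEM) = (EC² + EM² - CM²) / (2·EC·EM)
  ∠CEM = 41.41°

Step 6: From EG = 11, EM = 12.49, GM = 2, by the inverse law of cosines:
  cos(∠GEM) = (EG² + EM² - GM²) / (2·EG·EM)
  ∠GEM = 6.5°

Step 7: From CE = 15, CJ = 13.05, EJ = 3, by the inverse law of cosines:
  cos(∠ECJ) = (CE² + CJ² - EJ²) / (2·CE·CJ)
  ∠ECJ = 9.35°

Step 8: From CE = 15, CM = 10, EM = 12.49, by the inverse law of cosines:
  cos(∠ECM) = (CE² + CM² - EM²) / (2·CE·CM)
  ∠ECM = 55.74°

Step 9: From JC = 13.05, JE = 3, CE = 15, by the inverse law of cosines:
  cos(∠CJE) = (JC² + JE² - CE²) / (2·JC·JE)
  ∠CJE = 125.65°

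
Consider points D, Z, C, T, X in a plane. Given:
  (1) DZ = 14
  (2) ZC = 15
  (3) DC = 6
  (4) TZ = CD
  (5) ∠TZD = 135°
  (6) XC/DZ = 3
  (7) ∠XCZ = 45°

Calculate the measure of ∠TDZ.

From the given relations: TZ = CD = 6.
Step 1: By the law of cosines on triangle DZT: DT² = 14² + 6² − 2·14·6·cos(135°) = 350.79, so DT ≈ 18.73.
Step 2: By the inverse law of cosines on triangle TDZ: cos(∠TDZ) = (18.73² + 14² − 6²) / (2·18.73·14) = 510.79/524.43 = 0.974, so ∠TDZ = 13.09°.

Therefore, the measure of angle ∠TDZ = 13.09°.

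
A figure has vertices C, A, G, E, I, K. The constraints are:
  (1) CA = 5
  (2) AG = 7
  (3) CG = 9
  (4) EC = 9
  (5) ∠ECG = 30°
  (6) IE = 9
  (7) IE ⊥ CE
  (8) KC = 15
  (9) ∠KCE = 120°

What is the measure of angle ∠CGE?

Step 1: By the law of cosines on triangle GCE: GE² = 9² + 9² − 2·9·9·cos(30°) = 21.7, so GE ≈ 4.66.
Step 2: By the inverse law of cosines on triangle CGE: cos(∠CGE) = (9² + 4.66² − 9²) / (2·9·4.66) = 21.7/83.86 = 0.2588, so ∠CGE = 75°.

Therefore, the measure of angle ∠CGE = 75°.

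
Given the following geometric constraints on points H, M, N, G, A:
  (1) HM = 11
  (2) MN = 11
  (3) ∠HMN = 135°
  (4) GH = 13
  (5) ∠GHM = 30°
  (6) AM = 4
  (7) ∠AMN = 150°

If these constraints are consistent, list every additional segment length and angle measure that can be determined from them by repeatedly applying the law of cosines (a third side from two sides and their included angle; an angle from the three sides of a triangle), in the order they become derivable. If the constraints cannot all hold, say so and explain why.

The constraints are consistent. Derivable facts, in order:
After 1 step:
- HN ≈ 20.33
- MG ≈ 6.51
- NA ≈ 14.6
After 2 steps:
- ∠ANM = 7.87°
- ∠GMH = 92.28°
- ∠HGM = 57.72°
- ∠HNM = 22.5°
- ∠MAN = 22.13°
- ∠MHN = 22.5°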